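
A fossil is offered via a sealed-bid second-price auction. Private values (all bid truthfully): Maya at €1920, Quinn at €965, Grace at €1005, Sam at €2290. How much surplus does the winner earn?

Bids in descending order: Sam €2290; Maya €1920; Grace €1005; Quinn €965.
Sam wins with the top bid and pays the second-highest, €1920.
Surplus = €2290 − €1920 = €370.

Surplus = €370.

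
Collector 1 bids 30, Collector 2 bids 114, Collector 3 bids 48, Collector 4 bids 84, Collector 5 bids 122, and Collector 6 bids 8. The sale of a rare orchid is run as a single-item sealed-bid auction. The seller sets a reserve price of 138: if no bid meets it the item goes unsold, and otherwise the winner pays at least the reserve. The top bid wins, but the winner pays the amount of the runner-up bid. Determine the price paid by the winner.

Ordered from highest: Collector 5 122, then Collector 2 114, then Collector 4 84, then Collector 3 48, then Collector 1 30, then Collector 6 8.
The top bid 122 is below the reserve 138, so the item goes unsold and nothing is paid.

unsold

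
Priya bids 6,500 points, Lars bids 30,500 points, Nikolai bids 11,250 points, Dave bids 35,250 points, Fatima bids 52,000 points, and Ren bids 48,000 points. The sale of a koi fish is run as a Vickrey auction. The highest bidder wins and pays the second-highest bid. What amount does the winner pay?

The winner pays 48,000 points.

Ranking the bids: Fatima 52,000 points; Ren 48,000 points; Dave 35,250 points; Lars 30,500 points; Nikolai 11,250 points; Priya 6,500 points.
Fatima has the highest bid, so Fatima wins.
The second-highest bid is 48,000 points, so that is what Fatima pays.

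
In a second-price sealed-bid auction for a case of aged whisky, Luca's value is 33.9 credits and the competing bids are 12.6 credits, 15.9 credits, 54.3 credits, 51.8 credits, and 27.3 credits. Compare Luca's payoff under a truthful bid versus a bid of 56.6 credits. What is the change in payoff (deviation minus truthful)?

The highest competing bid is 54.3 credits.
Bidding truthfully at 33.9 credits: the top bid is 54.3 credits (a rival), so Luca loses. Payoff = 0.0 credits.
Bidding 56.6 credits: Luca has the top bid, wins, and pays the second-highest bid 54.3 credits. Payoff = 33.9 credits − 54.3 credits = -20.4 credits.
Change = -20.4 credits − 0.0 credits = -20.4 credits.
This is the dominant-strategy logic: truthful bidding weakly beats any alternative.

Payoff change: -20.4 credits.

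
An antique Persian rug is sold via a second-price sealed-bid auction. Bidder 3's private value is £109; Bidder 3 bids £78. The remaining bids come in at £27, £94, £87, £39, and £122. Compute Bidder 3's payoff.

Highest competing bid: £122.
Bidder 3's bid £78 is not the highest, so Bidder 3 loses, pays nothing, and earns zero payoff.

The bidder's payoff: £0.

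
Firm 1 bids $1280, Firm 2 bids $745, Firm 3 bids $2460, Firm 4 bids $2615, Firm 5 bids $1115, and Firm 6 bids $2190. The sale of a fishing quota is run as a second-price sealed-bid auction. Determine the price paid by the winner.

$2460

Ranking the bids: Firm 4 $2615, then Firm 3 $2460, then Firm 6 $2190, then Firm 1 $1280, then Firm 5 $1115, then Firm 2 $745.
Firm 4 has the highest bid, so Firm 4 wins.
The second-highest bid is $2460, so that is what Firm 4 pays.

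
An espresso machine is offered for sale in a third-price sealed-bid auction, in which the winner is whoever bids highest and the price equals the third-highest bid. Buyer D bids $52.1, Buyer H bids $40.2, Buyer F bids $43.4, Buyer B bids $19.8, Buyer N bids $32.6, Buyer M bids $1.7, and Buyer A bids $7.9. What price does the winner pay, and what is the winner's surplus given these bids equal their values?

Ranking the bids: Buyer D $52.1 > Buyer F $43.4 > Buyer H $40.2 > Buyer N $32.6 > Buyer B $19.8 > Buyer A $7.9 > Buyer M $1.7.
Buyer D is the highest bidder, so Buyer D wins.
Under the third-price rule, the price is the third-highest bid: $40.2.
Surplus = $52.1 − $40.2 = $11.9.

Price $40.2; surplus $11.9.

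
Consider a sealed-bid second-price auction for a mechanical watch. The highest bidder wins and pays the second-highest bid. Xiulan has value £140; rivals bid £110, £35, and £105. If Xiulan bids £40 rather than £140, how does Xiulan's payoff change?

Payoff change: -£30.

The highest competing bid is £110.
Bidding truthfully at £140: Xiulan has the top bid, wins, and pays the second-highest bid £110. Payoff = £140 − £110 = £30.
Bidding £40: the top bid is £110 (a rival), so Xiulan loses. Payoff = £0.
Change = £0 − £30 = -£30.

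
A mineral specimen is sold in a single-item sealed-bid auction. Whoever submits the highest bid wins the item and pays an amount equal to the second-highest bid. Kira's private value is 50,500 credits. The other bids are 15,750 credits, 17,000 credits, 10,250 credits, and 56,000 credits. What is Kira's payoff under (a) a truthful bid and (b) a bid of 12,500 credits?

The highest competing bid is 56,000 credits.
Bidding truthfully at 50,500 credits: the top bid is 56,000 credits (a rival), so Kira loses. Payoff = 0 credits.
Bidding 12,500 credits: the top bid is 56,000 credits (a rival), so Kira loses. Payoff = 0 credits.

(a) 0 credits  (b) 0 credits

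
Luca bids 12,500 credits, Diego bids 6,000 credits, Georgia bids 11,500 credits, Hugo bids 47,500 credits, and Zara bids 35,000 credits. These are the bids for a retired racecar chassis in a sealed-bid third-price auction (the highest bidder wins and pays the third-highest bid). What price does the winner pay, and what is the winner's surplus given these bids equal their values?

The winner pays 12,500 credits for a surplus of 35,000 credits.

Ordered from highest: Hugo 47,500 credits > Zara 35,000 credits > Luca 12,500 credits > Georgia 11,500 credits > Diego 6,000 credits.
Hugo is the highest bidder, so Hugo wins.
Under the third-price rule, the price is the third-highest bid: 12,500 credits.
Surplus = 47,500 credits − 12,500 credits = 35,000 credits.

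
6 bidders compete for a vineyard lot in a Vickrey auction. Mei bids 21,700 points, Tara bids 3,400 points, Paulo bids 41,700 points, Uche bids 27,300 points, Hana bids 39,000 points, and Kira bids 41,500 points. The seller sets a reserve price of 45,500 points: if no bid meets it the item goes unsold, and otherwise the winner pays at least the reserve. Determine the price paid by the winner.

unsold

Ranking the bids: Paulo 41,700 points; Kira 41,500 points; Hana 39,000 points; Uche 27,300 points; Mei 21,700 points; Tara 3,400 points.
The top bid 41,700 points is below the reserve 45,500 points, so the item goes unsold and nothing is paid.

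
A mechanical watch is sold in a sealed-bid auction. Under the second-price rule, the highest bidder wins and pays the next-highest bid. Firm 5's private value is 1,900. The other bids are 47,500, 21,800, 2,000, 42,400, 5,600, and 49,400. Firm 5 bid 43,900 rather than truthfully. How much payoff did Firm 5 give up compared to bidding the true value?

0

The highest competing bid is 49,400.
Bidding truthfully at 1,900: the top bid is 49,400 (a rival), so Firm 5 loses. Payoff = 0.
Bidding 43,900: the top bid is 49,400 (a rival), so Firm 5 loses. Payoff = 0.
Regret = truthful payoff − actual payoff = 0 − 0 = 0.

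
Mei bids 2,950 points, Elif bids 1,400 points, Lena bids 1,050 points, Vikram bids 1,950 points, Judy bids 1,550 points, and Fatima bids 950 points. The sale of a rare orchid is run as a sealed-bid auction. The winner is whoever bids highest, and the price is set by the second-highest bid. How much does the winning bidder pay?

Bids in descending order: Mei 2,950 points, then Vikram 1,950 points, then Judy 1,550 points, then Elif 1,400 points, then Lena 1,050 points, then Fatima 950 points.
Mei has the highest bid, so Mei wins.
The second-highest bid is 1,950 points, so that is what Mei pays.

The winner pays 1,950 points.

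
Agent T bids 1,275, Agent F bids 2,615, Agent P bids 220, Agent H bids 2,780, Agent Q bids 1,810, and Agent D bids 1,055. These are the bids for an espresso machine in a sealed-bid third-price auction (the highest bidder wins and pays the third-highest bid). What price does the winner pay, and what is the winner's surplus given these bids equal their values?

The winner pays 1,810 for a surplus of 970.

Ranking the bids: Agent H 2,780, then Agent F 2,615, then Agent Q 1,810, then Agent T 1,275, then Agent D 1,055, then Agent P 220.
Agent H is the highest bidder, so Agent H wins.
Under the third-price rule, the price is the third-highest bid: 1,810.
Surplus = 2,780 − 1,810 = 970.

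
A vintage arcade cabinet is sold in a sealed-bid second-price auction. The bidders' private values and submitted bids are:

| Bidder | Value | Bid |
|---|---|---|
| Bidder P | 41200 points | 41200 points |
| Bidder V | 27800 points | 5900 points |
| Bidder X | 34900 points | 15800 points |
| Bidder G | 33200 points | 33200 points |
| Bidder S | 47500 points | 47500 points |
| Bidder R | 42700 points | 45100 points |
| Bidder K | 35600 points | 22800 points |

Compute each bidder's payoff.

Ordered from highest: Bidder S 47500 points > Bidder R 45100 points > Bidder P 41200 points > Bidder G 33200 points > Bidder K 22800 points > Bidder X 15800 points > Bidder V 5900 points.
Bidder S has the top bid and wins; the price is the second-highest bid, 45100 points.
Bidder S's payoff = 47500 points − 45100 points = 2400 points. All other bidders lose, so their payoff is 0.

Bidder P 0 points, Bidder V 0 points, Bidder X 0 points, Bidder G 0 points, Bidder S 2400 points, Bidder R 0 points, Bidder K 0 points.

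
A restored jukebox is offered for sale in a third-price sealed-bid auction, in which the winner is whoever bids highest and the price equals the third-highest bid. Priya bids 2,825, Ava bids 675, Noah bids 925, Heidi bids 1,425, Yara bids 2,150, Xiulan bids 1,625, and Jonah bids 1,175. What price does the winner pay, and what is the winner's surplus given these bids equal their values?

Price 1,625; surplus 1,200.

Bids in descending order: Priya 2,825, then Yara 2,150, then Xiulan 1,625, then Heidi 1,425, then Jonah 1,175, then Noah 925, then Ava 675.
Priya is the highest bidder, so Priya wins.
Under the third-price rule, the price is the third-highest bid: 1,625.
Surplus = 2,825 − 1,625 = 1,200.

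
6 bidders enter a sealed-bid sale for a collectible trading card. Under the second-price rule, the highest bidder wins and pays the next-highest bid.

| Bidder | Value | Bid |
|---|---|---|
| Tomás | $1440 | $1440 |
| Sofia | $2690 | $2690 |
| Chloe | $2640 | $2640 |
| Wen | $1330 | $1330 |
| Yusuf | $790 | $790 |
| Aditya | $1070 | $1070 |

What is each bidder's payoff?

Tomás $0, Sofia $50, Chloe $0, Wen $0, Yusuf $0, Aditya $0.

Ranking the bids: Sofia $2690 > Chloe $2640 > Tomás $1440 > Wen $1330 > Aditya $1070 > Yusuf $790.
Sofia has the top bid and wins; the price is the second-highest bid, $2640.
Sofia's payoff = $2690 − $2640 = $50. All other bidders lose, so their payoff is 0.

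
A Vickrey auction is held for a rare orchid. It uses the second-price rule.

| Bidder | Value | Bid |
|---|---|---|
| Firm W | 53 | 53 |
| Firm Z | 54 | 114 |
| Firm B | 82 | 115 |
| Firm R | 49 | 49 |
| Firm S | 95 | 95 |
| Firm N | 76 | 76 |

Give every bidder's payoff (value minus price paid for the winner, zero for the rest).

Payoffs: Firm W 0, Firm Z 0, Firm B -32, Firm R 0, Firm S 0, Firm N 0.

Sorted high to low: Firm B 115, then Firm Z 114, then Firm S 95, then Firm N 76, then Firm W 53, then Firm R 49.
Firm B has the top bid and wins; the price is the second-highest bid, 114.
Firm B's payoff = 82 − 114 = -32. All other bidders lose, so their payoff is 0.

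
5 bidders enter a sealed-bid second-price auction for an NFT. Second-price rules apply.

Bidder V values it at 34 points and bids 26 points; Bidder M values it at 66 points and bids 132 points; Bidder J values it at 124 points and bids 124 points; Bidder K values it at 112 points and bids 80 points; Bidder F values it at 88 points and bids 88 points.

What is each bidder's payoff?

Bids in descending order: Bidder M 132 points > Bidder J 124 points > Bidder F 88 points > Bidder K 80 points > Bidder V 26 points.
Bidder M has the top bid and wins; the price is the second-highest bid, 124 points.
Bidder M's payoff = 66 points − 124 points = -58 points. All other bidders lose, so their payoff is 0.

Payoffs: Bidder V 0 points, Bidder M -58 points, Bidder J 0 points, Bidder K 0 points, Bidder F 0 points.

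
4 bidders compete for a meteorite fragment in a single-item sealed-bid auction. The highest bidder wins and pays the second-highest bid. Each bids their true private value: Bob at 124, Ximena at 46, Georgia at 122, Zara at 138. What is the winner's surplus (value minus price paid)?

Surplus = 14.

Ranking the bids: Zara 138; Bob 124; Georgia 122; Ximena 46.
Zara wins with the top bid and pays the second-highest, 124.
Surplus = 138 − 124 = 14.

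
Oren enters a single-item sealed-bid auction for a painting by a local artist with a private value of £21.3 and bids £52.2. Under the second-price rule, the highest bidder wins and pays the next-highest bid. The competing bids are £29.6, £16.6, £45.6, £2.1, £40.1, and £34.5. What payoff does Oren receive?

-£24.3

Highest competing bid: £45.6.
Oren's bid £52.2 is the highest overall, so Oren wins and pays the second-highest bid, £45.6.
Payoff = value − price = £21.3 − £45.6 = -£24.3.
Overbidding won the item at a price above value — truthful bidding would have avoided this loss.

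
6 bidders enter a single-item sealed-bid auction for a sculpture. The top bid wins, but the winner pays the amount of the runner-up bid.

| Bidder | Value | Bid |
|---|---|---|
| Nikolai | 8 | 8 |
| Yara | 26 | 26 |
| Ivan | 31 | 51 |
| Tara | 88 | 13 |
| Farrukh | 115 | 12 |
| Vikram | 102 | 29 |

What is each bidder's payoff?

Ranking the bids: Ivan 51; Vikram 29; Yara 26; Tara 13; Farrukh 12; Nikolai 8.
Ivan has the top bid and wins; the price is the second-highest bid, 29.
Ivan's payoff = 31 − 29 = 2. All other bidders lose, so their payoff is 0.

Nikolai 0, Yara 0, Ivan 2, Tara 0, Farrukh 0, Vikram 0.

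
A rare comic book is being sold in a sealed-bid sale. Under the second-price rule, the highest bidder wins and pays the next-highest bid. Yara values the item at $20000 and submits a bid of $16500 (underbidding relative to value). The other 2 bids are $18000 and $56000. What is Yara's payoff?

Highest competing bid: $56000.
Yara's bid $16500 is not the highest, so Yara loses, pays nothing, and earns zero payoff.

$0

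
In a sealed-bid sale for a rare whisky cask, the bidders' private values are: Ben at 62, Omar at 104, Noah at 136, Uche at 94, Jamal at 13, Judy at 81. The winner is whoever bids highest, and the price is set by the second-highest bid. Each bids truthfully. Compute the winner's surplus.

Bids in descending order: Noah 136 > Omar 104 > Uche 94 > Judy 81 > Ben 62 > Jamal 13.
Noah wins with the top bid and pays the second-highest, 104.
Surplus = 136 − 104 = 32.

Winner's surplus: 32.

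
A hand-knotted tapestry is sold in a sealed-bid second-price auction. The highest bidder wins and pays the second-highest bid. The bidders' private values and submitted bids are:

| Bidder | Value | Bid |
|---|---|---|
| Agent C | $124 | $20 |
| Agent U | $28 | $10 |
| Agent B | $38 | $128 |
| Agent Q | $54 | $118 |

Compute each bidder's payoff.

Ordered from highest: Agent B $128; Agent Q $118; Agent C $20; Agent U $10.
Agent B has the top bid and wins; the price is the second-highest bid, $118.
Agent B's payoff = $38 − $118 = -$80. All other bidders lose, so their payoff is 0.

Payoffs: Agent C $0, Agent U $0, Agent B -$80, Agent Q $0.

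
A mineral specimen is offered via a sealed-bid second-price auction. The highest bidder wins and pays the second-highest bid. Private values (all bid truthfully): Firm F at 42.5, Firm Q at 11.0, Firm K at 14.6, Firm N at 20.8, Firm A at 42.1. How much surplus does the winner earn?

Winner's surplus: 0.4.

Ranking the bids: Firm F 42.5; Firm A 42.1; Firm N 20.8; Firm K 14.6; Firm Q 11.0.
Firm F wins with the top bid and pays the second-highest, 42.1.
Surplus = 42.5 − 42.1 = 0.4.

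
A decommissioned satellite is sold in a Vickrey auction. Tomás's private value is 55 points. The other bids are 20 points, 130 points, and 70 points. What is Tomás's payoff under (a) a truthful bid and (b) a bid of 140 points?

(a) 0 points  (b) -75 points

The highest competing bid is 130 points.
Bidding truthfully at 55 points: the top bid is 130 points (a rival), so Tomás loses. Payoff = 0 points.
Bidding 140 points: Tomás has the top bid, wins, and pays the second-highest bid 130 points. Payoff = 55 points − 130 points = -75 points.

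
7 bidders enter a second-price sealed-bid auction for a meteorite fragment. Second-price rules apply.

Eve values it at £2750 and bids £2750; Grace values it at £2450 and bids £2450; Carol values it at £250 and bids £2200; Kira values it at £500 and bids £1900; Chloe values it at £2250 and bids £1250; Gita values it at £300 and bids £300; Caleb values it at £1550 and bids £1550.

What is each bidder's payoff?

Ordered from highest: Eve £2750 > Grace £2450 > Carol £2200 > Kira £1900 > Caleb £1550 > Chloe £1250 > Gita £300.
Eve has the top bid and wins; the price is the second-highest bid, £2450.
Eve's payoff = £2750 − £2450 = £300. All other bidders lose, so their payoff is 0.

Payoffs: Eve £300, Grace £0, Carol £0, Kira £0, Chloe £0, Gita £0, Caleb £0.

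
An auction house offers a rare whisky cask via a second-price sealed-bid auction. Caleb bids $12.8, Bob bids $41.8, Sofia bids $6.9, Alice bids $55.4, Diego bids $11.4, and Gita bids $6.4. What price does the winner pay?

Price paid: $41.8.

Ranking the bids: Alice $55.4; Bob $41.8; Caleb $12.8; Diego $11.4; Sofia $6.9; Gita $6.4.
Alice has the highest bid, so Alice wins.
The second-highest bid is $41.8, so that is what Alice pays.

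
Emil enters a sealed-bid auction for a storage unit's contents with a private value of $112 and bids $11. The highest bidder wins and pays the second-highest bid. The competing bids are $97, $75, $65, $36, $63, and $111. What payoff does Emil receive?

Highest competing bid: $111.
Emil's bid $11 is not the highest, so Emil loses, pays nothing, and earns zero payoff.

Payoff = $0.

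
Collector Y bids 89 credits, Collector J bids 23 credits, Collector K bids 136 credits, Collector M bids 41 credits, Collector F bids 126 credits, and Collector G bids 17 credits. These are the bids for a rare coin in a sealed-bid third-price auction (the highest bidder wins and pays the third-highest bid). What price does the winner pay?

89 credits

Ordered from highest: Collector K 136 credits; Collector F 126 credits; Collector Y 89 credits; Collector M 41 credits; Collector J 23 credits; Collector G 17 credits.
Collector K is the highest bidder, so Collector K wins.
Under the third-price rule, the price is the third-highest bid: 89 credits.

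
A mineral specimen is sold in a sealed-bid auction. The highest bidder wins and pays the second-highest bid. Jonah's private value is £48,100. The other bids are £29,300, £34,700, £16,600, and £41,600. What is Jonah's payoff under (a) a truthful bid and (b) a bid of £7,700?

(a) £6,500  (b) £0

The highest competing bid is £41,600.
Bidding truthfully at £48,100: Jonah has the top bid, wins, and pays the second-highest bid £41,600. Payoff = £48,100 − £41,600 = £6,500.
Bidding £7,700: the top bid is £41,600 (a rival), so Jonah loses. Payoff = £0.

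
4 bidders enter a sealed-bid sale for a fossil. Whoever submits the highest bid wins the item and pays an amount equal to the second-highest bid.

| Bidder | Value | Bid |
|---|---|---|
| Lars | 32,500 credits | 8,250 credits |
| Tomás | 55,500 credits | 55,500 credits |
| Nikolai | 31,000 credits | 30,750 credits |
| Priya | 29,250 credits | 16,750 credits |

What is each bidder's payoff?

Ordered from highest: Tomás 55,500 credits, then Nikolai 30,750 credits, then Priya 16,750 credits, then Lars 8,250 credits.
Tomás has the top bid and wins; the price is the second-highest bid, 30,750 credits.
Tomás's payoff = 55,500 credits − 30,750 credits = 24,750 credits. All other bidders lose, so their payoff is 0.

Lars 0 credits, Tomás 24,750 credits, Nikolai 0 credits, Priya 0 credits.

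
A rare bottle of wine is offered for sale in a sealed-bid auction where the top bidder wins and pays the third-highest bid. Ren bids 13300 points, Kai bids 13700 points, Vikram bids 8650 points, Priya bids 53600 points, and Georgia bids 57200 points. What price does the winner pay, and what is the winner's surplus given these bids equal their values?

Ranking the bids: Georgia 57200 points; Priya 53600 points; Kai 13700 points; Ren 13300 points; Vikram 8650 points.
Georgia is the highest bidder, so Georgia wins.
Under the third-price rule, the price is the third-highest bid: 13700 points.
Surplus = 57200 points − 13700 points = 43500 points.

The winner pays 13700 points for a surplus of 43500 points.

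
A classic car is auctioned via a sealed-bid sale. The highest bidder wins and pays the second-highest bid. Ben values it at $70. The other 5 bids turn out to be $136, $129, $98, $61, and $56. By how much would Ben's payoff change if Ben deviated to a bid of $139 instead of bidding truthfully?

-$66

The highest competing bid is $136.
Bidding truthfully at $70: the top bid is $136 (a rival), so Ben loses. Payoff = $0.
Bidding $139: Ben has the top bid, wins, and pays the second-highest bid $136. Payoff = $70 − $136 = -$66.
Change = -$66 − $0 = -$66.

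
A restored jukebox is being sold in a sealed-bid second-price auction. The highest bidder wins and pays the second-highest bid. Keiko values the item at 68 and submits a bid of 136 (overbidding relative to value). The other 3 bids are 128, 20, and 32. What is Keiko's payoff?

-60

Highest competing bid: 128.
Keiko's bid 136 is the highest overall, so Keiko wins and pays the second-highest bid, 128.
Payoff = value − price = 68 − 128 = -60.
Overbidding won the item at a price above value — truthful bidding would have avoided this loss.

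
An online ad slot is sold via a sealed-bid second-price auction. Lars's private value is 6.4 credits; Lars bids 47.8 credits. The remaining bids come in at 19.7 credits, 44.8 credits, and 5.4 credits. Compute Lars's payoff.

-38.4 credits

Highest competing bid: 44.8 credits.
Lars's bid 47.8 credits is the highest overall, so Lars wins and pays the second-highest bid, 44.8 credits.
Payoff = value − price = 6.4 credits − 44.8 credits = -38.4 credits.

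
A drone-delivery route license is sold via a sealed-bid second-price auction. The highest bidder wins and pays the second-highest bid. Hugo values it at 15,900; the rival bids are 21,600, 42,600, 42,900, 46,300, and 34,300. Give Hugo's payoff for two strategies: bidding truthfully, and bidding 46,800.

The highest competing bid is 46,300.
Bidding truthfully at 15,900: the top bid is 46,300 (a rival), so Hugo loses. Payoff = 0.
Bidding 46,800: Hugo has the top bid, wins, and pays the second-highest bid 46,300. Payoff = 15,900 − 46,300 = -30,400.

(a) 0  (b) -30,400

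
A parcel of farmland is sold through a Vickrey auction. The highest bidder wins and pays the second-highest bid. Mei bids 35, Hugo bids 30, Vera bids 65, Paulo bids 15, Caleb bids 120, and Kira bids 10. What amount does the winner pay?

65

Ranking the bids: Caleb 120 > Vera 65 > Mei 35 > Hugo 30 > Paulo 15 > Kira 10.
Caleb has the highest bid, so Caleb wins.
The second-highest bid is 65, so that is what Caleb pays.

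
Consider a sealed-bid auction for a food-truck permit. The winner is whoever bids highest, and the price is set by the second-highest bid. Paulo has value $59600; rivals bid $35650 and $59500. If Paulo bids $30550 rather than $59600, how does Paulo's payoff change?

Payoff change: -$100.

The highest competing bid is $59500.
Bidding truthfully at $59600: Paulo has the top bid, wins, and pays the second-highest bid $59500. Payoff = $59600 − $59500 = $100.
Bidding $30550: the top bid is $59500 (a rival), so Paulo loses. Payoff = $0.
Change = $0 − $100 = -$100.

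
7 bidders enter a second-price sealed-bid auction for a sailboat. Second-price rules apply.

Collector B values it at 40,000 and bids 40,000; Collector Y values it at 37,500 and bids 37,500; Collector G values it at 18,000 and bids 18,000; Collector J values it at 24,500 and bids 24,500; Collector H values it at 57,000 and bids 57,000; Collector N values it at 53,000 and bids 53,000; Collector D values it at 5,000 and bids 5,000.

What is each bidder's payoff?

Payoffs: Collector B 0, Collector Y 0, Collector G 0, Collector J 0, Collector H 4,000, Collector N 0, Collector D 0.

Ranking the bids: Collector H 57,000 > Collector N 53,000 > Collector B 40,000 > Collector Y 37,500 > Collector J 24,500 > Collector G 18,000 > Collector D 5,000.
Collector H has the top bid and wins; the price is the second-highest bid, 53,000.
Collector H's payoff = 57,000 − 53,000 = 4,000. All other bidders lose, so their payoff is 0.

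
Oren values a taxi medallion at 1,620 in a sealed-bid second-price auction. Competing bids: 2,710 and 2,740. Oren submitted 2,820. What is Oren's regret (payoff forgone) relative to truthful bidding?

Regret: 1,120.

The highest competing bid is 2,740.
Bidding truthfully at 1,620: the top bid is 2,740 (a rival), so Oren loses. Payoff = 0.
Bidding 2,820: Oren has the top bid, wins, and pays the second-highest bid 2,740. Payoff = 1,620 − 2,740 = -1,120.
Regret = truthful payoff − actual payoff = 0 − -1,120 = 1,120.
This is the dominant-strategy logic: truthful bidding weakly beats any alternative.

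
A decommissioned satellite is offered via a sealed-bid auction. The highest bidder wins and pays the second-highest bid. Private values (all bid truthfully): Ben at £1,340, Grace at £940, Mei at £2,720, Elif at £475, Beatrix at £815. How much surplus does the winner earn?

£1,380

Ranking the bids: Mei £2,720; Ben £1,340; Grace £940; Beatrix £815; Elif £475.
Mei wins with the top bid and pays the second-highest, £1,340.
Surplus = £2,720 − £1,340 = £1,380.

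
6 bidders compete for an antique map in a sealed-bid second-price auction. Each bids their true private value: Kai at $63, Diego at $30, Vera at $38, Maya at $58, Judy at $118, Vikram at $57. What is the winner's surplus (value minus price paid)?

Surplus = $55.

Ranking the bids: Judy $118; Kai $63; Maya $58; Vikram $57; Vera $38; Diego $30.
Judy wins with the top bid and pays the second-highest, $63.
Surplus = $118 − $63 = $55.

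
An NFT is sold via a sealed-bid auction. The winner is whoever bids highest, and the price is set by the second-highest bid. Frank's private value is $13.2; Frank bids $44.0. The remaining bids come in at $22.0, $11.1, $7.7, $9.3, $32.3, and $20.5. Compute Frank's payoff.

-$19.1

Highest competing bid: $32.3.
Frank's bid $44.0 is the highest overall, so Frank wins and pays the second-highest bid, $32.3.
Payoff = value − price = $13.2 − $32.3 = -$19.1.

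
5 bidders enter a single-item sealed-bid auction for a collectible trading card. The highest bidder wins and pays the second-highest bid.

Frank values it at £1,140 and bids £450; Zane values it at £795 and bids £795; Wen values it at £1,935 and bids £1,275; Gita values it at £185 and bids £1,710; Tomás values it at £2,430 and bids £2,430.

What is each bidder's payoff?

Frank £0, Zane £0, Wen £0, Gita £0, Tomás £720.

Ordered from highest: Tomás £2,430, then Gita £1,710, then Wen £1,275, then Zane £795, then Frank £450.
Tomás has the top bid and wins; the price is the second-highest bid, £1,710.
Tomás's payoff = £2,430 − £1,710 = £720. All other bidders lose, so their payoff is 0.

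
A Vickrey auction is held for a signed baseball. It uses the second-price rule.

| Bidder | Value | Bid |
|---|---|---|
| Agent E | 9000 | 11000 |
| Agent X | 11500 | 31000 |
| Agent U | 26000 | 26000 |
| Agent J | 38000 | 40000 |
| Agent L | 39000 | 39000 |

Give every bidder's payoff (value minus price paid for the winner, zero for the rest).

Ordered from highest: Agent J 40000, then Agent L 39000, then Agent X 31000, then Agent U 26000, then Agent E 11000.
Agent J has the top bid and wins; the price is the second-highest bid, 39000.
Agent J's payoff = 38000 − 39000 = -1000. All other bidders lose, so their payoff is 0.

Payoffs: Agent E 0, Agent X 0, Agent U 0, Agent J -1000, Agent L 0.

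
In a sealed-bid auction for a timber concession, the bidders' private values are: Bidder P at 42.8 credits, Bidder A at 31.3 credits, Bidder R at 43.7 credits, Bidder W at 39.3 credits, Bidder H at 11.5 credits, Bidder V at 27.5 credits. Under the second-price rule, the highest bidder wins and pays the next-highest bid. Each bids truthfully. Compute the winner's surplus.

Ordered from highest: Bidder R 43.7 credits, then Bidder P 42.8 credits, then Bidder W 39.3 credits, then Bidder A 31.3 credits, then Bidder V 27.5 credits, then Bidder H 11.5 credits.
Bidder R wins with the top bid and pays the second-highest, 42.8 credits.
Surplus = 43.7 credits − 42.8 credits = 0.9 credits.

Winner's surplus: 0.9 credits.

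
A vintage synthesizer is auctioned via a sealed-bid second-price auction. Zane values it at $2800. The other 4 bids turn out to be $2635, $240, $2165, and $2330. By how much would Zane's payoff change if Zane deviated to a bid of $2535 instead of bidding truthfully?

-$165

The highest competing bid is $2635.
Bidding truthfully at $2800: Zane has the top bid, wins, and pays the second-highest bid $2635. Payoff = $2800 − $2635 = $165.
Bidding $2535: the top bid is $2635 (a rival), so Zane loses. Payoff = $0.
Change = $0 − $165 = -$165.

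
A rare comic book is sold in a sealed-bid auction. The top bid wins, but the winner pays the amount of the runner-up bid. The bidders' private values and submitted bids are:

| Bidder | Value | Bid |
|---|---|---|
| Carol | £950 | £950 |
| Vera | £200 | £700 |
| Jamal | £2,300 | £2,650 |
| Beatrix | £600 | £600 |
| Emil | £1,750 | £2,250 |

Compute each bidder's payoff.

Ranking the bids: Jamal £2,650 > Emil £2,250 > Carol £950 > Vera £700 > Beatrix £600.
Jamal has the top bid and wins; the price is the second-highest bid, £2,250.
Jamal's payoff = £2,300 − £2,250 = £50. All other bidders lose, so their payoff is 0.

Carol £0, Vera £0, Jamal £50, Beatrix £0, Emil £0.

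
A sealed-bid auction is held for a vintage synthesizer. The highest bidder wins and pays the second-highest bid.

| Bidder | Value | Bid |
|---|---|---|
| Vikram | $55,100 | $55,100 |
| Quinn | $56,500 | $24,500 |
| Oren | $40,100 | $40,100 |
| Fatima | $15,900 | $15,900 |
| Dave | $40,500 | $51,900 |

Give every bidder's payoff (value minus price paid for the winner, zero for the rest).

Ranking the bids: Vikram $55,100, then Dave $51,900, then Oren $40,100, then Quinn $24,500, then Fatima $15,900.
Vikram has the top bid and wins; the price is the second-highest bid, $51,900.
Vikram's payoff = $55,100 − $51,900 = $3,200. All other bidders lose, so their payoff is 0.

Payoffs: Vikram $3,200, Quinn $0, Oren $0, Fatima $0, Dave $0.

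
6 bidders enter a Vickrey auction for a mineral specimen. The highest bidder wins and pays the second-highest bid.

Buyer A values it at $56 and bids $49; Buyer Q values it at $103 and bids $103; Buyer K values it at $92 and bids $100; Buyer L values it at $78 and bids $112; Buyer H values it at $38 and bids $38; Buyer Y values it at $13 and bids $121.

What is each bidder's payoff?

Bids in descending order: Buyer Y $121, then Buyer L $112, then Buyer Q $103, then Buyer K $100, then Buyer A $49, then Buyer H $38.
Buyer Y has the top bid and wins; the price is the second-highest bid, $112.
Buyer Y's payoff = $13 − $112 = -$99. All other bidders lose, so their payoff is 0.

Buyer A $0, Buyer Q $0, Buyer K $0, Buyer L $0, Buyer H $0, Buyer Y -$99.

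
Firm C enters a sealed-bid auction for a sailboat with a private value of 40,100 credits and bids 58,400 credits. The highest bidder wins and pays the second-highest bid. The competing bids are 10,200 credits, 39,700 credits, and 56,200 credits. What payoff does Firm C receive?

Payoff = -16,100 credits.

Highest competing bid: 56,200 credits.
Firm C's bid 58,400 credits is the highest overall, so Firm C wins and pays the second-highest bid, 56,200 credits.
Payoff = value − price = 40,100 credits − 56,200 credits = -16,100 credits.
Overbidding won the item at a price above value — truthful bidding would have avoided this loss.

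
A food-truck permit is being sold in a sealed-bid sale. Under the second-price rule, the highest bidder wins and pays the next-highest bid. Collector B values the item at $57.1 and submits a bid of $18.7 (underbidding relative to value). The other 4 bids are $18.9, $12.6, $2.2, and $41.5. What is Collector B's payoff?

Highest competing bid: $41.5.
Collector B's bid $18.7 is not the highest, so Collector B loses, pays nothing, and earns zero payoff.

Payoff = $0.0.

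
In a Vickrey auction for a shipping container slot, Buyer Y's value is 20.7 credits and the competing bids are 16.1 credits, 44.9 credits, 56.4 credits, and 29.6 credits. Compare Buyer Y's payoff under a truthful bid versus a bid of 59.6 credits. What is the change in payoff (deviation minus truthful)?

The highest competing bid is 56.4 credits.
Bidding truthfully at 20.7 credits: the top bid is 56.4 credits (a rival), so Buyer Y loses. Payoff = 0.0 credits.
Bidding 59.6 credits: Buyer Y has the top bid, wins, and pays the second-highest bid 56.4 credits. Payoff = 20.7 credits − 56.4 credits = -35.7 credits.
Change = -35.7 credits − 0.0 credits = -35.7 credits.

-35.7 credits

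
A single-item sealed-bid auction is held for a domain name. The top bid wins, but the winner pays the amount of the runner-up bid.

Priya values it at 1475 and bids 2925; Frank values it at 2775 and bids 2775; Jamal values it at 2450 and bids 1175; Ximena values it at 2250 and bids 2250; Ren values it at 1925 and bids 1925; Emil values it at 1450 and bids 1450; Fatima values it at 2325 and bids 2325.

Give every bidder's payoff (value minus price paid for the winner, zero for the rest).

Ordered from highest: Priya 2925, then Frank 2775, then Fatima 2325, then Ximena 2250, then Ren 1925, then Emil 1450, then Jamal 1175.
Priya has the top bid and wins; the price is the second-highest bid, 2775.
Priya's payoff = 1475 − 2775 = -1300. All other bidders lose, so their payoff is 0.

Payoffs: Priya -1300, Frank 0, Jamal 0, Ximena 0, Ren 0, Emil 0, Fatima 0.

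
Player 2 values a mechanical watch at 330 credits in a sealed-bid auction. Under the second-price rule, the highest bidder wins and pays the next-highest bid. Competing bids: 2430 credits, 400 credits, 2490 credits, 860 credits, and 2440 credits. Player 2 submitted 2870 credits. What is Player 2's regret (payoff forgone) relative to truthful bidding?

Regret: 2160 credits.

The highest competing bid is 2490 credits.
Bidding truthfully at 330 credits: the top bid is 2490 credits (a rival), so Player 2 loses. Payoff = 0 credits.
Bidding 2870 credits: Player 2 has the top bid, wins, and pays the second-highest bid 2490 credits. Payoff = 330 credits − 2490 credits = -2160 credits.
Regret = truthful payoff − actual payoff = 0 credits − -2160 credits = 2160 credits.
Deviating from a truthful bid can only lose payoff in a second-price auction — never gain.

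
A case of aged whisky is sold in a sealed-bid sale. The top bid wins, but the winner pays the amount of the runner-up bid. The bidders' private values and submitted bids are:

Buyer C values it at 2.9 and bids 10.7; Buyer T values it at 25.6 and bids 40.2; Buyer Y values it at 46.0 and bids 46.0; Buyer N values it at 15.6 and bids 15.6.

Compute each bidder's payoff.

Buyer C 0.0, Buyer T 0.0, Buyer Y 5.8, Buyer N 0.0.

Bids in descending order: Buyer Y 46.0, then Buyer T 40.2, then Buyer N 15.6, then Buyer C 10.7.
Buyer Y has the top bid and wins; the price is the second-highest bid, 40.2.
Buyer Y's payoff = 46.0 − 40.2 = 5.8. All other bidders lose, so their payoff is 0.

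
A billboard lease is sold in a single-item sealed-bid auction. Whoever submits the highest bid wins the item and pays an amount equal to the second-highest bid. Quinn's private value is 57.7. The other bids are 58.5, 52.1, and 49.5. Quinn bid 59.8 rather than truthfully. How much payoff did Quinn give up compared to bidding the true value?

Payoff forgone: 0.8.

The highest competing bid is 58.5.
Bidding truthfully at 57.7: the top bid is 58.5 (a rival), so Quinn loses. Payoff = 0.0.
Bidding 59.8: Quinn has the top bid, wins, and pays the second-highest bid 58.5. Payoff = 57.7 − 58.5 = -0.8.
Regret = truthful payoff − actual payoff = 0.0 − -0.8 = 0.8.
This is the dominant-strategy logic: truthful bidding weakly beats any alternative.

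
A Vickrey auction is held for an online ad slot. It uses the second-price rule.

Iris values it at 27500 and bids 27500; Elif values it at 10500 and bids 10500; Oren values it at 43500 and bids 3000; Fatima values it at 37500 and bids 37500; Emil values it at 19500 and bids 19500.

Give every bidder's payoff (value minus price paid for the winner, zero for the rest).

Ordered from highest: Fatima 37500; Iris 27500; Emil 19500; Elif 10500; Oren 3000.
Fatima has the top bid and wins; the price is the second-highest bid, 27500.
Fatima's payoff = 37500 − 27500 = 10000. All other bidders lose, so their payoff is 0.

Iris 0, Elif 0, Oren 0, Fatima 10000, Emil 0.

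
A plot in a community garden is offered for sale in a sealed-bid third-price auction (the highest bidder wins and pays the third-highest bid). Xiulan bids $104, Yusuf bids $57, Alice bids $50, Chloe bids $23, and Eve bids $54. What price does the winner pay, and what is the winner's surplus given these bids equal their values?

Sorted high to low: Xiulan $104, then Yusuf $57, then Eve $54, then Alice $50, then Chloe $23.
Xiulan is the highest bidder, so Xiulan wins.
Under the third-price rule, the price is the third-highest bid: $54.
Surplus = $104 − $54 = $50.

Price $54; surplus $50.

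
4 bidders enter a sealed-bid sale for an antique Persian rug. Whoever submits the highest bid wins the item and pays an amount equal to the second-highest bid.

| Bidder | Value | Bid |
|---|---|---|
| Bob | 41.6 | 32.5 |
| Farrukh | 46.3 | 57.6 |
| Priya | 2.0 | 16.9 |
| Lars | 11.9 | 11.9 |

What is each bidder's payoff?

Bob 0.0, Farrukh 13.8, Priya 0.0, Lars 0.0.

Ranking the bids: Farrukh 57.6 > Bob 32.5 > Priya 16.9 > Lars 11.9.
Farrukh has the top bid and wins; the price is the second-highest bid, 32.5.
Farrukh's payoff = 46.3 − 32.5 = 13.8. All other bidders lose, so their payoff is 0.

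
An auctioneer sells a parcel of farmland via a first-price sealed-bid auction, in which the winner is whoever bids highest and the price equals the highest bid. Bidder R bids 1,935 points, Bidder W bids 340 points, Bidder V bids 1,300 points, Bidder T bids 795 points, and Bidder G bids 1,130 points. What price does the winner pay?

1,935 points

Sorted high to low: Bidder R 1,935 points > Bidder V 1,300 points > Bidder G 1,130 points > Bidder T 795 points > Bidder W 340 points.
Bidder R is the highest bidder, so Bidder R wins.
Under the first-price rule, the price is the highest bid: 1,935 points.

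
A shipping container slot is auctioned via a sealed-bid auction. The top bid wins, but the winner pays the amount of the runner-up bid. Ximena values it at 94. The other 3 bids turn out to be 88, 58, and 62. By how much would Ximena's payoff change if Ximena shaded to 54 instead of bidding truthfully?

Payoff change: -6.

The highest competing bid is 88.
Bidding truthfully at 94: Ximena has the top bid, wins, and pays the second-highest bid 88. Payoff = 94 − 88 = 6.
Bidding 54: the top bid is 88 (a rival), so Ximena loses. Payoff = 0.
Change = 0 − 6 = -6.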